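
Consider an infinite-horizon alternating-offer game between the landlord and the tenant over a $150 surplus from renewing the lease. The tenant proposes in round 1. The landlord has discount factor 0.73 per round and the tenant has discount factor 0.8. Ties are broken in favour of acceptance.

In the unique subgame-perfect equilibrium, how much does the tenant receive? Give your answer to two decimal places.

97.36

Let x be the tenant's share when the tenant proposes and y be the landlord's share when the landlord proposes.
The landlord accepts iff offered ≥ 0.73·y, so x = 150 − 0.73y. Symmetrically y = 150 − 0.8x.
Substituting: x = 150 − 0.73(150 − 0.8x), giving x(1 − 0.8·0.73) = 150(1 − 0.73).
So x = 150 × 0.27 / 0.416 ≈ 97.3558, and the landlord receives 150 − x ≈ 52.6442.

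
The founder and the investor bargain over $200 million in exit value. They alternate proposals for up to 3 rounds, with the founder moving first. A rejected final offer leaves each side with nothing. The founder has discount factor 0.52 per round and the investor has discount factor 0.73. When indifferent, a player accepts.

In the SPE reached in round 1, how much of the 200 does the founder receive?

By backward induction:
Round 3 (the founder proposes): rejection yields 0 for the investor; the founder offers 0 and keeps 200.
Round 2 (the investor proposes): the founder can get 200 next round, worth 0.52 × 200 = 104 now, so the investor offers 104, keeping 96.
Round 1 (the founder proposes): the investor can get 96 next round, worth 0.73 × 96 = 70.08 now, so the founder offers 70.08, keeping 129.92.

129.92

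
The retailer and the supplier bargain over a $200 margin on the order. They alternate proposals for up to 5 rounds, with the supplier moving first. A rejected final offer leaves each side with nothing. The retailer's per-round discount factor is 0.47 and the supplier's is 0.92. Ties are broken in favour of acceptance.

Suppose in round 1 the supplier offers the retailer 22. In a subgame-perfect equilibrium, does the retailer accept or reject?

Round 5 (the supplier proposes): rejection yields 0 for the retailer; the supplier offers 0 and keeps 200.
Round 4 (the retailer proposes): the supplier can get 200 next round, worth 0.92 × 200 = 184 now. The retailer offers 184 and keeps 200 − 184 = 16.
Round 3 (the supplier proposes): the retailer can get 16 next round, worth 0.47 × 16 = 7.52 now; the supplier offers that and keeps 192.48.
Round 2 (the retailer proposes): the supplier can get 192.48 next round, worth 0.92 × 192.48 = 177.0816 now. The retailer offers 177.0816 and keeps 200 − 177.0816 = 22.9184.
So by rejecting in round 1, the retailer gets 22.9184 next round, worth 0.47 × 22.9184 = 10.771648 now.
Offer 22 ≥ 10.771648, so the retailer accepts.

Accept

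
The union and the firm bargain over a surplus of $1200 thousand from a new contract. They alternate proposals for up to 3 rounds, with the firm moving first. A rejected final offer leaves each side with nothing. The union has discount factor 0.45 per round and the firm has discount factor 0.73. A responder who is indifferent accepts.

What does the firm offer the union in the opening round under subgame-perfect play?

Round 3 (the firm proposes): rejection yields 0 for the union; the firm offers 0 and keeps 1200.
Round 2 (the union proposes): the firm can get 1200 next round, worth 0.73 × 1200 = 876 now, so the union offers 876, keeping 324.
Round 1 (the firm proposes): the union can get 324 next round, worth 0.45 × 324 = 145.8 now. The firm offers 145.8 and keeps 1200 − 145.8 = 1054.2.

145.8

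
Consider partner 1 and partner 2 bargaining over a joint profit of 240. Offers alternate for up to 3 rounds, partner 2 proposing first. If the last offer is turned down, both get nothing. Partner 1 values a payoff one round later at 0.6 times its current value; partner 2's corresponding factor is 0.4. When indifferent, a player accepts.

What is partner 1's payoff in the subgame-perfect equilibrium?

Round 3 (partner 2 proposes): rejection yields 0 for partner 1; partner 2 offers 0 and keeps 240.
Round 2 (partner 1 proposes): partner 2 can get 240 next round, worth 0.4 × 240 = 96 now. Partner 1 offers 96 and keeps 240 − 96 = 144.
Round 1 (partner 2 proposes): partner 1 can get 144 next round, worth 0.6 × 144 = 86.4 now; partner 2 offers that and keeps 153.6.

86.4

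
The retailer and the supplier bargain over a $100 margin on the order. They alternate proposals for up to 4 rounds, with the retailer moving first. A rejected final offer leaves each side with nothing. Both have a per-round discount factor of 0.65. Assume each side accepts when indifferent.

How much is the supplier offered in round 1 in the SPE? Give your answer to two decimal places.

By backward induction:
Round 4 (the supplier proposes): the retailer will accept anything ≥ 0, so the supplier offers 0 and keeps 100.
Round 3 (the retailer proposes): the supplier can get 100 next round, worth 0.65 × 100 = 65 now; the retailer offers that and keeps 35.
Round 2 (the supplier proposes): the retailer can get 35 next round, worth 0.65 × 35 = 22.75 now, so the supplier offers 22.75, keeping 77.25.
Round 1 (the retailer proposes): the supplier can get 77.25 next round, worth 0.65 × 77.25 = 50.2125 now; the retailer offers that and keeps 49.7875.

50.21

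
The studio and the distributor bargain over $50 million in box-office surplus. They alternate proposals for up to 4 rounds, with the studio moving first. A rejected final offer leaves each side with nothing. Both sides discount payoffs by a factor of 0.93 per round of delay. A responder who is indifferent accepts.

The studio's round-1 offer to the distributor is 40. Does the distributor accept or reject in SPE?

Reject

Round 4 (the distributor proposes): rejection yields 0 for the studio; the distributor offers 0 and keeps 50.
Round 3 (the studio proposes): the distributor can get 50 next round, worth 0.93 × 50 = 46.5 now, so the studio offers 46.5, keeping 3.5.
Round 2 (the distributor proposes): the studio can get 3.5 next round, worth 0.93 × 3.5 = 3.255 now; the distributor offers that and keeps 46.745.
So by rejecting in round 1, the distributor gets 46.745 next round, worth 0.93 × 46.745 = 43.47285 now.
Offer 40 < 43.47285, so the distributor rejects.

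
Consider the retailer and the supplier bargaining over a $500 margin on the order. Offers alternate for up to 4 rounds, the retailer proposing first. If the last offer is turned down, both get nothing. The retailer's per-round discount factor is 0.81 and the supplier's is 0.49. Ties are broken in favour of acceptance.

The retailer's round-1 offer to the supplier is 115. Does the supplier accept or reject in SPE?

Reject

Round 4 (the supplier proposes): rejection yields 0 for the retailer; the supplier offers 0 and keeps 500.
Round 3 (the retailer proposes): the supplier can get 500 next round, worth 0.49 × 500 = 245 now; the retailer offers that and keeps 255.
Round 2 (the supplier proposes): the retailer can get 255 next round, worth 0.81 × 255 = 206.55 now, so the supplier offers 206.55, keeping 293.45.
So by rejecting in round 1, the supplier gets 293.45 next round, worth 0.49 × 293.45 = 143.7905 now.
Offer 115 < 143.7905, so the supplier rejects.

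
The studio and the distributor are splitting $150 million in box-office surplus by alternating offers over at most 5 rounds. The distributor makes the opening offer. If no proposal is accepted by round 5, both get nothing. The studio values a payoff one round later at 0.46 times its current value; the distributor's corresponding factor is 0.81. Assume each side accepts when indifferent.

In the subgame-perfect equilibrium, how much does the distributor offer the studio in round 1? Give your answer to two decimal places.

Round 5 (the distributor proposes): the studio will accept anything ≥ 0, so the distributor offers 0 and keeps 150.
Round 4 (the studio proposes): the distributor can get 150 next round, worth 0.81 × 150 = 121.5 now, so the studio offers 121.5, keeping 28.5.
Round 3 (the distributor proposes): the studio can get 28.5 next round, worth 0.46 × 28.5 = 13.11 now; the distributor offers that and keeps 136.89.
Round 2 (the studio proposes): the distributor can get 136.89 next round, worth 0.81 × 136.89 = 110.8809 now. The studio offers 110.8809 and keeps 150 − 110.8809 = 39.1191.
Round 1 (the distributor proposes): the studio can get 39.1191 next round, worth 0.46 × 39.1191 = 17.994786 now, so the distributor offers 17.994786, keeping 132.005214.

17.99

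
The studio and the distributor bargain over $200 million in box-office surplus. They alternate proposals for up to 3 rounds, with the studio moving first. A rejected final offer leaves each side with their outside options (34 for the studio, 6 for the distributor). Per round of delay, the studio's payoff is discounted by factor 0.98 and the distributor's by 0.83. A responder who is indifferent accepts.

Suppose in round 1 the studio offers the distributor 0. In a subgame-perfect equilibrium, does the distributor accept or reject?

Reject

Round 3 (the studio proposes): the distributor gets 6 if talks fail, so the studio offers 6 and keeps 194.
Round 2 (the distributor proposes): the studio can get 194 next round, worth 0.98 × 194 = 190.12 now; the distributor offers that and keeps 9.88.
So by rejecting in round 1, the distributor gets 9.88 next round, worth 0.83 × 9.88 = 8.2004 now.
Offer 0 < 8.2004, so the distributor rejects.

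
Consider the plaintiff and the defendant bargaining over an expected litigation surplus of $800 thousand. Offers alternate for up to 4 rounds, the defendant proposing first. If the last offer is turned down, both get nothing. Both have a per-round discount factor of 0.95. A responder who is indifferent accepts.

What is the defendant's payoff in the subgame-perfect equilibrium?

Round 4 (the plaintiff proposes): rejection yields 0 for the defendant; the plaintiff offers 0 and keeps 800.
Round 3 (the defendant proposes): the plaintiff can get 800 next round, worth 0.95 × 800 = 760 now, so the defendant offers 760, keeping 40.
Round 2 (the plaintiff proposes): the defendant can get 40 next round, worth 0.95 × 40 = 38 now, so the plaintiff offers 38, keeping 762.
Round 1 (the defendant proposes): the plaintiff can get 762 next round, worth 0.95 × 762 = 723.9 now. The defendant offers 723.9 and keeps 800 − 723.9 = 76.1.

76.1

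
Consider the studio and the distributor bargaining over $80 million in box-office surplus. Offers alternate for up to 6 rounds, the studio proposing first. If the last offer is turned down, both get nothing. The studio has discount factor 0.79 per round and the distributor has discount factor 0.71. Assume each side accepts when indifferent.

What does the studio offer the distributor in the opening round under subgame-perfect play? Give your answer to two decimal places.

Solve by backward induction from round 6.
Round 6 (the distributor proposes): rejection yields 0 for the studio; the distributor offers 0 and keeps 80.
Round 5 (the studio proposes): the distributor can get 80 next round, worth 0.71 × 80 = 56.8 now; the studio offers that and keeps 23.2.
Round 4 (the distributor proposes): the studio can get 23.2 next round, worth 0.79 × 23.2 = 18.328 now; the distributor offers that and keeps 61.672.
Round 3 (the studio proposes): the distributor can get 61.672 next round, worth 0.71 × 61.672 = 43.78712 now. The studio offers 43.78712 and keeps 80 − 43.78712 = 36.21288.
Round 2 (the distributor proposes): the studio can get 36.21288 next round, worth 0.79 × 36.21288 = 28.6081752 now; the distributor offers that and keeps 51.3918248.
Round 1 (the studio proposes): the distributor can get 51.3918248 next round, worth 0.71 × 51.3918248 = 36.488195608 now; the studio offers that and keeps 43.511804392.

36.49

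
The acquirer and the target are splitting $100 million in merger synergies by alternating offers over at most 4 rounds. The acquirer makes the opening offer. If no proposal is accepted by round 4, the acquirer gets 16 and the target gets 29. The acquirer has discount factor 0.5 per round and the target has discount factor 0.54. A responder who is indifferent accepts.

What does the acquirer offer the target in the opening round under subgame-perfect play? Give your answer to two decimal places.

Round 4 (the target proposes): the acquirer gets 16 if talks fail, so the target offers 16 and keeps 84.
Round 3 (the acquirer proposes): the target can get 84 next round, worth 0.54 × 84 = 45.36 now. The acquirer offers 45.36 and keeps 100 − 45.36 = 54.64.
Round 2 (the target proposes): the acquirer can get 54.64 next round, worth 0.5 × 54.64 = 27.32 now, so the target offers 27.32, keeping 72.68.
Round 1 (the acquirer proposes): the target can get 72.68 next round, worth 0.54 × 72.68 = 39.2472 now. The acquirer offers 39.2472 and keeps 100 − 39.2472 = 60.7528.

39.25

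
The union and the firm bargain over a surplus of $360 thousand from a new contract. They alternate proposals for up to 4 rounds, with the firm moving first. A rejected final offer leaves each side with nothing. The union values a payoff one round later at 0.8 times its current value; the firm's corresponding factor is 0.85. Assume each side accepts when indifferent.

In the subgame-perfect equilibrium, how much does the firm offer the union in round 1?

Round 4 (the union proposes): rejection yields 0 for the firm; the union offers 0 and keeps 360.
Round 3 (the firm proposes): the union can get 360 next round, worth 0.8 × 360 = 288 now; the firm offers that and keeps 72.
Round 2 (the union proposes): the firm can get 72 next round, worth 0.85 × 72 = 61.2 now; the union offers that and keeps 298.8.
Round 1 (the firm proposes): the union can get 298.8 next round, worth 0.8 × 298.8 = 239.04 now, so the firm offers 239.04, keeping 120.96.

239.04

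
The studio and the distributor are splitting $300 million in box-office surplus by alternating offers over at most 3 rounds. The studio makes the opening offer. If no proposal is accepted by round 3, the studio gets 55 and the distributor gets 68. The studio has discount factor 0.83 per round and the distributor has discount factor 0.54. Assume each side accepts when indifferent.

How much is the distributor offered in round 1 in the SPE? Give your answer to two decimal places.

Round 3 (the studio proposes): the distributor gets 68 if talks fail, so the studio offers 68 and keeps 232.
Round 2 (the distributor proposes): the studio can get 232 next round, worth 0.83 × 232 = 192.56 now. The distributor offers 192.56 and keeps 300 − 192.56 = 107.44.
Round 1 (the studio proposes): the distributor can get 107.44 next round, worth 0.54 × 107.44 = 58.0176 now. The studio offers 58.0176 and keeps 300 − 58.0176 = 241.9824.

58.02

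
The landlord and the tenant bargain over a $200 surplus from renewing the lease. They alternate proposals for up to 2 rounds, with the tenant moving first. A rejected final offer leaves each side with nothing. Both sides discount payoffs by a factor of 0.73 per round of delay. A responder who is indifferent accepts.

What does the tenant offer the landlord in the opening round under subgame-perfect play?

146

By backward induction:
Round 2 (the landlord proposes): rejection yields 0 for the tenant; the landlord offers 0 and keeps 200.
Round 1 (the tenant proposes): the landlord can get 200 next round, worth 0.73 × 200 = 146 now; the tenant offers that and keeps 54.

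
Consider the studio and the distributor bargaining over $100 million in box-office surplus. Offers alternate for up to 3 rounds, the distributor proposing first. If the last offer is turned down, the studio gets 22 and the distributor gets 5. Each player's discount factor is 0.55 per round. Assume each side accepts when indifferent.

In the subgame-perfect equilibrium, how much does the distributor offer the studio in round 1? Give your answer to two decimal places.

31.41

Round 3 (the distributor proposes): the studio gets 22 if talks fail, so the distributor offers 22 and keeps 78.
Round 2 (the studio proposes): the distributor can get 78 next round, worth 0.55 × 78 = 42.9 now; the studio offers that and keeps 57.1.
Round 1 (the distributor proposes): the studio can get 57.1 next round, worth 0.55 × 57.1 = 31.405 now. The distributor offers 31.405 and keeps 100 − 31.405 = 68.595.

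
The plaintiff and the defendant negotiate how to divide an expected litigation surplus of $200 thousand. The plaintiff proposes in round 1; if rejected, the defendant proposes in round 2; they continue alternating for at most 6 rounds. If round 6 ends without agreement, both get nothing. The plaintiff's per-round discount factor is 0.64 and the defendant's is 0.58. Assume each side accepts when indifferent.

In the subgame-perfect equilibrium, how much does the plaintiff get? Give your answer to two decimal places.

126.76

Solve by backward induction from round 6.
Round 6 (the defendant proposes): the plaintiff will accept anything ≥ 0, so the defendant offers 0 and keeps 200.
Round 5 (the plaintiff proposes): the defendant can get 200 next round, worth 0.58 × 200 = 116 now; the plaintiff offers that and keeps 84.
Round 4 (the defendant proposes): the plaintiff can get 84 next round, worth 0.64 × 84 = 53.76 now. The defendant offers 53.76 and keeps 200 − 53.76 = 146.24.
Round 3 (the plaintiff proposes): the defendant can get 146.24 next round, worth 0.58 × 146.24 = 84.8192 now, so the plaintiff offers 84.8192, keeping 115.1808.
Round 2 (the defendant proposes): the plaintiff can get 115.1808 next round, worth 0.64 × 115.1808 = 73.715712 now, so the defendant offers 73.715712, keeping 126.284288.
Round 1 (the plaintiff proposes): the defendant can get 126.284288 next round, worth 0.58 × 126.284288 = 73.24488704 now; the plaintiff offers that and keeps 126.75511296.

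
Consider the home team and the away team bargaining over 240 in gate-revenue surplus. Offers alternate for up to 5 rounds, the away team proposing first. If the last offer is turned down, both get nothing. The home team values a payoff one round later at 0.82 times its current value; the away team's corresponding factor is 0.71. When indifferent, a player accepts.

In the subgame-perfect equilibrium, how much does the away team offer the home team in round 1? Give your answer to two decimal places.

By backward induction:
Round 5 (the away team proposes): the home team will accept anything ≥ 0, so the away team offers 0 and keeps 240.
Round 4 (the home team proposes): the away team can get 240 next round, worth 0.71 × 240 = 170.4 now; the home team offers that and keeps 69.6.
Round 3 (the away team proposes): the home team can get 69.6 next round, worth 0.82 × 69.6 = 57.072 now; the away team offers that and keeps 182.928.
Round 2 (the home team proposes): the away team can get 182.928 next round, worth 0.71 × 182.928 = 129.87888 now; the home team offers that and keeps 110.12112.
Round 1 (the away team proposes): the home team can get 110.12112 next round, worth 0.82 × 110.12112 = 90.2993184 now. The away team offers 90.2993184 and keeps 240 − 90.2993184 = 149.7006816.

90.30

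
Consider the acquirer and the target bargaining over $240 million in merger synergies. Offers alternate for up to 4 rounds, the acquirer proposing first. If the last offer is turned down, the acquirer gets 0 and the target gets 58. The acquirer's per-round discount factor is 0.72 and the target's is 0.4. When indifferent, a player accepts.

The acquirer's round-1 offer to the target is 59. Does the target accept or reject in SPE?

Accept

Work out the target's continuation value if the offer is rejected.
Round 4 (the target proposes): rejection yields 0 for the acquirer; the target offers 0 and keeps 240.
Round 3 (the acquirer proposes): the target can get 240 next round, worth 0.4 × 240 = 96 now; the acquirer offers that and keeps 144.
Round 2 (the target proposes): the acquirer can get 144 next round, worth 0.72 × 144 = 103.68 now. The target offers 103.68 and keeps 240 − 103.68 = 136.32.
So by rejecting in round 1, the target gets 136.32 next round, worth 0.4 × 136.32 = 54.528 now.
Offer 59 ≥ 54.528, so the target accepts.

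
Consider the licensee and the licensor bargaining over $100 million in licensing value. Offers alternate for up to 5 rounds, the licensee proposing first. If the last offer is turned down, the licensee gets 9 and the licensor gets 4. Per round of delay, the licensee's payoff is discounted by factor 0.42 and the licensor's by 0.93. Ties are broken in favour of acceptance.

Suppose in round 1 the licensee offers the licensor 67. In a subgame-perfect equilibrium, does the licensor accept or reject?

Work out the licensor's continuation value if the offer is rejected.
Round 5 (the licensee proposes): the licensor gets 4 if talks fail, so the licensee offers 4 and keeps 96.
Round 4 (the licensor proposes): the licensee can get 96 next round, worth 0.42 × 96 = 40.32 now; the licensor offers that and keeps 59.68.
Round 3 (the licensee proposes): the licensor can get 59.68 next round, worth 0.93 × 59.68 = 55.5024 now; the licensee offers that and keeps 44.4976.
Round 2 (the licensor proposes): the licensee can get 44.4976 next round, worth 0.42 × 44.4976 = 18.688992 now, so the licensor offers 18.688992, keeping 81.311008.
So by rejecting in round 1, the licensor gets 81.311008 next round, worth 0.93 × 81.311008 = 75.61923744 now.
Offer 67 < 75.61923744, so the licensor rejects.

Reject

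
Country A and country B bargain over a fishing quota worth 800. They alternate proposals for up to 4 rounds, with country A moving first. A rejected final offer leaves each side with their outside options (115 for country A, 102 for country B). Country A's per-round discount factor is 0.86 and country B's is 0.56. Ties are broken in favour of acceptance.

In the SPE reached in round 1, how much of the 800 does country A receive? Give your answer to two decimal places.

552.54

Solve by backward induction from round 4.
Round 4 (country B proposes): country A gets 115 if talks fail, so country B offers 115 and keeps 685.
Round 3 (country A proposes): country B can get 685 next round, worth 0.56 × 685 = 383.6 now. Country A offers 383.6 and keeps 800 − 383.6 = 416.4.
Round 2 (country B proposes): country A can get 416.4 next round, worth 0.86 × 416.4 = 358.104 now; country B offers that and keeps 441.896.
Round 1 (country A proposes): country B can get 441.896 next round, worth 0.56 × 441.896 = 247.46176 now, so country A offers 247.46176, keeping 552.53824.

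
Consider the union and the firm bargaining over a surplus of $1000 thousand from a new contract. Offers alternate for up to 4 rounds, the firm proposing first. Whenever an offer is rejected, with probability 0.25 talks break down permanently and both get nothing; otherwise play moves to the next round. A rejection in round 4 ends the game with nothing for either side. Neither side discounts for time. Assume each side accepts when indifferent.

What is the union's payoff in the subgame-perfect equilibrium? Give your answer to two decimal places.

609.38

By backward induction:
Round 4 (the union proposes): the firm will accept anything ≥ 0, so the union offers 0 and keeps 1000.
Round 3 (the firm proposes): rejecting gives the union an expected 0.75 × 1000 = 750, so the firm offers 750, keeping 250.
Round 2 (the union proposes): rejecting gives the firm an expected 0.75 × 250 = 187.5. The union offers 187.5 and keeps 1000 − 187.5 = 812.5.
Round 1 (the firm proposes): rejecting gives the union an expected 0.75 × 812.5 = 609.375; the firm offers that and keeps 390.625.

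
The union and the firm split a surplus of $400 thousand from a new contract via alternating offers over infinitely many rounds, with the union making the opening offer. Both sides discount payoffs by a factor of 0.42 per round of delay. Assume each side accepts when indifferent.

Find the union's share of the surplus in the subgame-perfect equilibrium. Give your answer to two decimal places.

281.69

Let x be the union's share when the union proposes and y be the firm's share when the firm proposes.
The firm accepts iff offered ≥ 0.42·y, so x = 400 − 0.42y. Symmetrically y = 400 − 0.42x.
Substituting: x = 400 − 0.42(400 − 0.42x), giving x(1 − 0.42·0.42) = 400(1 − 0.42).
So x = 400 × 0.58 / 0.8236 ≈ 281.6901, and the firm receives 400 − x ≈ 118.3099.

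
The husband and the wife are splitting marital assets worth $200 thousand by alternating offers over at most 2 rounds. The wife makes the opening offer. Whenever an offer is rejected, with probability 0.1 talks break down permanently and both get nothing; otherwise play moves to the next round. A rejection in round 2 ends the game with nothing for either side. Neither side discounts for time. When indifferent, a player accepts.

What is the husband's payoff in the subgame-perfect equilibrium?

Round 2 (the husband proposes): rejection yields 0 for the wife; the husband offers 0 and keeps 200.
Round 1 (the wife proposes): rejecting gives the husband an expected 0.9 × 200 = 180, so the wife offers 180, keeping 20.

180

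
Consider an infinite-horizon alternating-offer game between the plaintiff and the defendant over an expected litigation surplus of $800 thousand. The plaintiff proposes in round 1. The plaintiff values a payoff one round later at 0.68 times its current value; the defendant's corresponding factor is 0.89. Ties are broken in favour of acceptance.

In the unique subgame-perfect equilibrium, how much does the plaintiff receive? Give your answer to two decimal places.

When the plaintiff proposes, the defendant accepts any offer worth at least 0.89 times what the defendant would get by proposing next round; and vice versa.
This gives x = 800 − 0.89y and y = 800 − 0.68x, where x and y are each side's share when it proposes.
Hence (1 − 0.89·0.68)x = 800(1 − 0.89), i.e. 0.3948·x = 88.
x ≈ 222.8977; the defendant's share is 800 − x ≈ 577.1023.

222.90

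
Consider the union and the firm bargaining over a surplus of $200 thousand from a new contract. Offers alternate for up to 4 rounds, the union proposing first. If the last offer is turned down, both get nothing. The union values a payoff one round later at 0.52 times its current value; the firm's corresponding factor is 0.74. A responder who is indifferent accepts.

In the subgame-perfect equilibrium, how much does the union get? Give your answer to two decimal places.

Round 4 (the firm proposes): the union will accept anything ≥ 0, so the firm offers 0 and keeps 200.
Round 3 (the union proposes): the firm can get 200 next round, worth 0.74 × 200 = 148 now, so the union offers 148, keeping 52.
Round 2 (the firm proposes): the union can get 52 next round, worth 0.52 × 52 = 27.04 now. The firm offers 27.04 and keeps 200 − 27.04 = 172.96.
Round 1 (the union proposes): the firm can get 172.96 next round, worth 0.74 × 172.96 = 127.9904 now; the union offers that and keeps 72.0096.

72.01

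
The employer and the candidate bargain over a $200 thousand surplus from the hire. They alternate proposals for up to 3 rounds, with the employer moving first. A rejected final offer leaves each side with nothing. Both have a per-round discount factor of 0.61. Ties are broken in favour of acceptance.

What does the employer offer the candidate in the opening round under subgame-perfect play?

47.58

Round 3 (the employer proposes): the candidate will accept anything ≥ 0, so the employer offers 0 and keeps 200.
Round 2 (the candidate proposes): the employer can get 200 next round, worth 0.61 × 200 = 122 now, so the candidate offers 122, keeping 78.
Round 1 (the employer proposes): the candidate can get 78 next round, worth 0.61 × 78 = 47.58 now; the employer offers that and keeps 152.42.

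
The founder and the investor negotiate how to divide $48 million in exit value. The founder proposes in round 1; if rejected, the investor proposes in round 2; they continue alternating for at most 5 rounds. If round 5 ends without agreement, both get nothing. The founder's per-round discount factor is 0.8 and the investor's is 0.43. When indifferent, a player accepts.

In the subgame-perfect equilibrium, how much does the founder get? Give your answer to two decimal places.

42.45

Round 5 (the founder proposes): the investor will accept anything ≥ 0, so the founder offers 0 and keeps 48.
Round 4 (the investor proposes): the founder can get 48 next round, worth 0.8 × 48 = 38.4 now. The investor offers 38.4 and keeps 48 − 38.4 = 9.6.
Round 3 (the founder proposes): the investor can get 9.6 next round, worth 0.43 × 9.6 = 4.128 now. The founder offers 4.128 and keeps 48 − 4.128 = 43.872.
Round 2 (the investor proposes): the founder can get 43.872 next round, worth 0.8 × 43.872 = 35.0976 now; the investor offers that and keeps 12.9024.
Round 1 (the founder proposes): the investor can get 12.9024 next round, worth 0.43 × 12.9024 = 5.548032 now. The founder offers 5.548032 and keeps 48 − 5.548032 = 42.451968.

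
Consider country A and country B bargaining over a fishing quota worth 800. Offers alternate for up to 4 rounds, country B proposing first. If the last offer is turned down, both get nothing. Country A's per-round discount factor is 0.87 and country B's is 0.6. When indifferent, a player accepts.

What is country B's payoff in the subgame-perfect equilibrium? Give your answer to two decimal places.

By backward induction:
Round 4 (country A proposes): country B will accept anything ≥ 0, so country A offers 0 and keeps 800.
Round 3 (country B proposes): country A can get 800 next round, worth 0.87 × 800 = 696 now. Country B offers 696 and keeps 800 − 696 = 104.
Round 2 (country A proposes): country B can get 104 next round, worth 0.6 × 104 = 62.4 now; country A offers that and keeps 737.6.
Round 1 (country B proposes): country A can get 737.6 next round, worth 0.87 × 737.6 = 641.712 now. Country B offers 641.712 and keeps 800 − 641.712 = 158.288.

158.29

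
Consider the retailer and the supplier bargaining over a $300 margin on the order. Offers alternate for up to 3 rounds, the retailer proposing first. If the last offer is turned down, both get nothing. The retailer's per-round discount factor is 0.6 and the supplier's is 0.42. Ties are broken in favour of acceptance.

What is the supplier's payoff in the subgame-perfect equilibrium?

By backward induction:
Round 3 (the retailer proposes): rejection yields 0 for the supplier; the retailer offers 0 and keeps 300.
Round 2 (the supplier proposes): the retailer can get 300 next round, worth 0.6 × 300 = 180 now, so the supplier offers 180, keeping 120.
Round 1 (the retailer proposes): the supplier can get 120 next round, worth 0.42 × 120 = 50.4 now; the retailer offers that and keeps 249.6.

50.4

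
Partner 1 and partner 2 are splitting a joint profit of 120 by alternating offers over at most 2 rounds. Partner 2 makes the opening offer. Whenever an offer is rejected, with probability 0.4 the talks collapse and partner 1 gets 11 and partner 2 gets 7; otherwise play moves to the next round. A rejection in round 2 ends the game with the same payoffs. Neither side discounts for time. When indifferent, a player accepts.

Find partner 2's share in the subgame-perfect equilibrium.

Round 2 (partner 1 proposes): partner 2 gets 7 if talks fail, so partner 1 offers 7 and keeps 113.
Round 1 (partner 2 proposes): rejecting gives partner 1 an expected 0.6 × 113 + 0.4 × 11 = 72.2, so partner 2 offers 72.2, keeping 47.8.

47.8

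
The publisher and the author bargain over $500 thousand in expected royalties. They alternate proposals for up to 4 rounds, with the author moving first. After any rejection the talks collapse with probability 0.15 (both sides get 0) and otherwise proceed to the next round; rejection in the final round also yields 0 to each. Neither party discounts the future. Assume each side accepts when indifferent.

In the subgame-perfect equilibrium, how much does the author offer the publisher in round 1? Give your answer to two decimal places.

Round 4 (the publisher proposes): the author will accept anything ≥ 0, so the publisher offers 0 and keeps 500.
Round 3 (the author proposes): rejecting gives the publisher an expected 0.85 × 500 = 425; the author offers that and keeps 75.
Round 2 (the publisher proposes): rejecting gives the author an expected 0.85 × 75 = 63.75. The publisher offers 63.75 and keeps 500 − 63.75 = 436.25.
Round 1 (the author proposes): rejecting gives the publisher an expected 0.85 × 436.25 = 370.8125, so the author offers 370.8125, keeping 129.1875.

370.81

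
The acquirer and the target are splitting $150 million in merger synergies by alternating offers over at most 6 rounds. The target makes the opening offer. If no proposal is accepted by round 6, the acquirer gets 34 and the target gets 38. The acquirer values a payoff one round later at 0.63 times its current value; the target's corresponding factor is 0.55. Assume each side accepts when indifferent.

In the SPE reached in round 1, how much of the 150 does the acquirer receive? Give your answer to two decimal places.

65.73

Solve by backward induction from round 6.
Round 6 (the acquirer proposes): the target gets 38 if talks fail, so the acquirer offers 38 and keeps 112.
Round 5 (the target proposes): the acquirer can get 112 next round, worth 0.63 × 112 = 70.56 now; the target offers that and keeps 79.44.
Round 4 (the acquirer proposes): the target can get 79.44 next round, worth 0.55 × 79.44 = 43.692 now, so the acquirer offers 43.692, keeping 106.308.
Round 3 (the target proposes): the acquirer can get 106.308 next round, worth 0.63 × 106.308 = 66.97404 now, so the target offers 66.97404, keeping 83.02596.
Round 2 (the acquirer proposes): the target can get 83.02596 next round, worth 0.55 × 83.02596 = 45.664278 now, so the acquirer offers 45.664278, keeping 104.335722.
Round 1 (the target proposes): the acquirer can get 104.335722 next round, worth 0.63 × 104.335722 = 65.73150486 now, so the target offers 65.73150486, keeping 84.26849514.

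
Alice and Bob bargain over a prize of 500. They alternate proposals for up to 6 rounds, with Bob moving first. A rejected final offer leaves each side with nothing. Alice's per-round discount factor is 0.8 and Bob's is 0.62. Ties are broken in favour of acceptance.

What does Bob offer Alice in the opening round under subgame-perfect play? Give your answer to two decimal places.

325.80

Round 6 (Alice proposes): Bob will accept anything ≥ 0, so Alice offers 0 and keeps 500.
Round 5 (Bob proposes): Alice can get 500 next round, worth 0.8 × 500 = 400 now, so Bob offers 400, keeping 100.
Round 4 (Alice proposes): Bob can get 100 next round, worth 0.62 × 100 = 62 now; Alice offers that and keeps 438.
Round 3 (Bob proposes): Alice can get 438 next round, worth 0.8 × 438 = 350.4 now; Bob offers that and keeps 149.6.
Round 2 (Alice proposes): Bob can get 149.6 next round, worth 0.62 × 149.6 = 92.752 now; Alice offers that and keeps 407.248.
Round 1 (Bob proposes): Alice can get 407.248 next round, worth 0.8 × 407.248 = 325.7984 now, so Bob offers 325.7984, keeping 174.2016.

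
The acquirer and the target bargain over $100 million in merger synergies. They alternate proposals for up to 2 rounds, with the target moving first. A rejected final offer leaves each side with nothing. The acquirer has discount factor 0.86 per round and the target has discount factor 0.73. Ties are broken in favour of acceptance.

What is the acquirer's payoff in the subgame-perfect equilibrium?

Round 2 (the acquirer proposes): the target will accept anything ≥ 0, so the acquirer offers 0 and keeps 100.
Round 1 (the target proposes): the acquirer can get 100 next round, worth 0.86 × 100 = 86 now. The target offers 86 and keeps 100 − 86 = 14.

86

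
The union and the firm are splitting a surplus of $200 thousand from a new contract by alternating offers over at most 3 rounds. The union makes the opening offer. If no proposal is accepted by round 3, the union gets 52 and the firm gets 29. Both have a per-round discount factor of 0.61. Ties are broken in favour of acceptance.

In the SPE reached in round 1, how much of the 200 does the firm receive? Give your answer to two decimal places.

58.37

Round 3 (the union proposes): the firm gets 29 if talks fail, so the union offers 29 and keeps 171.
Round 2 (the firm proposes): the union can get 171 next round, worth 0.61 × 171 = 104.31 now; the firm offers that and keeps 95.69.
Round 1 (the union proposes): the firm can get 95.69 next round, worth 0.61 × 95.69 = 58.3709 now, so the union offers 58.3709, keeping 141.6291.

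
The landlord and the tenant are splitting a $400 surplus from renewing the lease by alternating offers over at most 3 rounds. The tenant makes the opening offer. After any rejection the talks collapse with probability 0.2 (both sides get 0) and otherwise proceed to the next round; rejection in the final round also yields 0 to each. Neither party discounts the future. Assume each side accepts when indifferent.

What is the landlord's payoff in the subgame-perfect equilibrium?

64

By backward induction:
Round 3 (the tenant proposes): rejection yields 0 for the landlord; the tenant offers 0 and keeps 400.
Round 2 (the landlord proposes): rejecting gives the tenant an expected 0.8 × 400 = 320, so the landlord offers 320, keeping 80.
Round 1 (the tenant proposes): rejecting gives the landlord an expected 0.8 × 80 = 64, so the tenant offers 64, keeping 336.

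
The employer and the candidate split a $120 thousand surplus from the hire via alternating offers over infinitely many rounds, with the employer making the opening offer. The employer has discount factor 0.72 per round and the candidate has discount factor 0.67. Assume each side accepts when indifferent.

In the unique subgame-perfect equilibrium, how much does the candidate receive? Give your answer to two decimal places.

43.49

In a stationary SPE each proposer offers the other exactly their discounted continuation value.
If the employer keeps x when proposing and the candidate keeps y when proposing, then x = 120 − 0.67y and y = 120 − 0.72x.
Solving: x = 120(1 − 0.67) / (1 − 0.72·0.67) = 39.6 / 0.5176 ≈ 76.5070.
The candidate gets 120 − 76.5070 ≈ 43.4930.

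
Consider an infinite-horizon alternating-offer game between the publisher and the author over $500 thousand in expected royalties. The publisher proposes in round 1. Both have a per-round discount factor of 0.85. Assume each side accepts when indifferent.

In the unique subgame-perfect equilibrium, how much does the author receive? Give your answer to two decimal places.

In a stationary SPE each proposer offers the other exactly their discounted continuation value.
If the publisher keeps x when proposing and the author keeps y when proposing, then x = 500 − 0.85y and y = 500 − 0.85x.
Solving: x = 500(1 − 0.85) / (1 − 0.85·0.85) = 75 / 0.2775 ≈ 270.2703.
The author gets 500 − 270.2703 ≈ 229.7297.

229.73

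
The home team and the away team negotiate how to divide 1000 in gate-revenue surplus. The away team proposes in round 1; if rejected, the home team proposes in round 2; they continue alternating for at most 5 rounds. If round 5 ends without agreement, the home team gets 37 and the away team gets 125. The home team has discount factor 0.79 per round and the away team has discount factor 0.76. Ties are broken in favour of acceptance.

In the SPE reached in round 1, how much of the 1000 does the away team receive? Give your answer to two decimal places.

Solve by backward induction from round 5.
Round 5 (the away team proposes): the home team gets 37 if talks fail, so the away team offers 37 and keeps 963.
Round 4 (the home team proposes): the away team can get 963 next round, worth 0.76 × 963 = 731.88 now; the home team offers that and keeps 268.12.
Round 3 (the away team proposes): the home team can get 268.12 next round, worth 0.79 × 268.12 = 211.8148 now. The away team offers 211.8148 and keeps 1000 − 211.8148 = 788.1852.
Round 2 (the home team proposes): the away team can get 788.1852 next round, worth 0.76 × 788.1852 = 599.020752 now. The home team offers 599.020752 and keeps 1000 − 599.020752 = 400.979248.
Round 1 (the away team proposes): the home team can get 400.979248 next round, worth 0.79 × 400.979248 = 316.77360592 now; the away team offers that and keeps 683.22639408.

683.23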